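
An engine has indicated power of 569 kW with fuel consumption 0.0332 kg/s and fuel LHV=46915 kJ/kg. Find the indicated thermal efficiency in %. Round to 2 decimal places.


eta_ith = (IP / (mf * LHV)) * 100
Denominator = 0.0332 * 46915 = 1557.5780 kW
eta_ith = (569 / 1557.5780) * 100 = 36.53%


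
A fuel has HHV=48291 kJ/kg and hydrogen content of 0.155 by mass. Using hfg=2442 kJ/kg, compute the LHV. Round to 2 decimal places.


LHV = HHV - hfg * 9 * H
Water correction = 2442 * 9 * 0.155 = 3406.590 kJ/kg
LHV = 48291 - 3406.590 = 44884.41 kJ/kg


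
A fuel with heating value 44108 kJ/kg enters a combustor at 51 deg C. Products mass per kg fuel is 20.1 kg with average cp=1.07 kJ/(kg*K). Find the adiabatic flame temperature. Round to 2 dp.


T_ad = T_in + Hc / (m_p * cp)
Denominator = 20.1 * 1.07 = 21.5070
Temperature rise = 44108 / 21.5070 = 2050.87 K
T_ad = 51 + 2050.87 = 2101.87 deg C


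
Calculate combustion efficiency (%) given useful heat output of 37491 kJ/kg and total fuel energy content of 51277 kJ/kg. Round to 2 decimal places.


Efficiency = (Q_useful / Q_fuel) * 100
Efficiency = (37491 / 51277) * 100
Efficiency = 0.7311 * 100 = 73.11%


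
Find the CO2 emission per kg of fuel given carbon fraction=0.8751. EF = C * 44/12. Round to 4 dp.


EF = C_frac * (M_CO2 / M_C)
EF = 0.8751 * (44/12)
EF = 0.8751 * 3.666667 = 3.2087 kg_CO2/kg_fuel


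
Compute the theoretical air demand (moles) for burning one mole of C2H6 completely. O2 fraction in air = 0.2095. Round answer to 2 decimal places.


Balanced combustion: C2H6 + 3.5 O2 -> 2 CO2 + 3 H2O
O2 needed = C + H/4 = 2 + 6/4 = 3.50 moles
Air moles = O2 / 0.2095 = 3.50 / 0.2095 = 16.71 moles air


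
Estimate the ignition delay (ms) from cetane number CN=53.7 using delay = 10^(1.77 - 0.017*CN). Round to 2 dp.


delay = 10^(1.77 - 0.017*CN)
Exponent = 1.77 - 0.017*53.7 = 0.8571
delay = 10^0.8571 = 7.20 ms


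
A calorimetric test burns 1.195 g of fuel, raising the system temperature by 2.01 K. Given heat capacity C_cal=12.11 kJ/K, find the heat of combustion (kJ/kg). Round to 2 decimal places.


Hc = C_cal * delta_T / m_fuel
Q_released = 12.11 * 2.01 = 24.3411 kJ
m_fuel = 1.195 g = 1.195/1000 kg = 0.001195 kg
Hc = 24.3411 / 0.001195 = 20369.12 kJ/kg


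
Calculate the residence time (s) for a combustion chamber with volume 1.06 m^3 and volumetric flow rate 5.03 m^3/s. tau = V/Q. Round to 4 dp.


tau = V / Q_flow
tau = 1.06 / 5.03 = 0.2107 s


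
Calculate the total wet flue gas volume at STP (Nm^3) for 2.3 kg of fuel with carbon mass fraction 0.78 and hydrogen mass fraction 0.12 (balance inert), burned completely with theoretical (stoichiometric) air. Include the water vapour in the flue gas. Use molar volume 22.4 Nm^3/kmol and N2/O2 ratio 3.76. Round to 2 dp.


Per kg fuel: CO2 = (C/12 kmol)*22.4 = (0.78/12)*22.4 = 1.45600 Nm^3
Per kg fuel: H2O = (H/2 kmol)*22.4 = (0.12/2)*22.4 = 1.34400 Nm^3
O2 needed per kg fuel = C/12 + H/4 = 0.78/12 + 0.12/4 = 0.09500000 kmol
Per kg fuel: N2 = O2*3.76*22.4 = 0.09500000*3.76*22.4 = 8.00128 Nm^3
Total per kg = 1.45600 + 1.34400 + 8.00128 = 10.80128 Nm^3
Total = 10.80128 * 2.3 = 24.84 Nm^3


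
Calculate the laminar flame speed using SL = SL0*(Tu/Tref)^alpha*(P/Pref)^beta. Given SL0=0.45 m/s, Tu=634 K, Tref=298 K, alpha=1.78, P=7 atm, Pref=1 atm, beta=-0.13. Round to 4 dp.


SL = SL0 * (Tu/Tref)^alpha * (P/Pref)^beta
T ratio = 634/298 = 2.12751678
(T ratio)^alpha = 2.12751678^1.78 = 3.833663
(P/Pref)^beta = 7^(-0.13) = 0.776492
SL = 0.45 * 3.833663 * 0.776492 = 1.3396 m/s


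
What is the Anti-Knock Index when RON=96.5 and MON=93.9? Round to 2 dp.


AKI = (RON + MON) / 2
AKI = (96.5 + 93.9) / 2
AKI = 190.4 / 2 = 95.20


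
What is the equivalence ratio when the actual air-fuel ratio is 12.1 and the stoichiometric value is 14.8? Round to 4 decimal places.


phi = AFR_stoich / AFR_actual
phi = 14.8 / 12.1 = 1.2231


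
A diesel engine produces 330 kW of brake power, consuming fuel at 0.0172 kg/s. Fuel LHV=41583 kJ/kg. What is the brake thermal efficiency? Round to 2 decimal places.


eta_BTE = (BP / (mf * LHV)) * 100
Denominator = 0.0172 * 41583 = 715.2276 kW
eta_BTE = (330 / 715.2276) * 100 = 46.14%


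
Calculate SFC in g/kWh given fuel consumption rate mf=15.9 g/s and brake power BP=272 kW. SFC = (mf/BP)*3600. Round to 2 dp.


SFC = (mf / BP) * 3600
Rate = 15.9 / 272 = 0.058456 g/(s*kW)
SFC = 0.058456 * 3600 = 210.44 g/kWh


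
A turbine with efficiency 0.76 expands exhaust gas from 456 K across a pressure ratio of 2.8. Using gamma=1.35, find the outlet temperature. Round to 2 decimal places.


T_out = T_in * (1 - eta * (1 - PR^(-(gamma-1)/gamma)))
Exponent = -(1.35-1)/1.35 = -0.25925926
PR^exp = 2.8^(-0.25925926) = 0.76572026
Factor = 1 - 0.76*(1 - 0.76572026) = 0.82194740
T_out = 456 * 0.82194740 = 374.81 K


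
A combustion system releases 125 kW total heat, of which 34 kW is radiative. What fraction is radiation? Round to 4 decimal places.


f_rad = Q_rad / Q_total
f_rad = 34 / 125 = 0.2720


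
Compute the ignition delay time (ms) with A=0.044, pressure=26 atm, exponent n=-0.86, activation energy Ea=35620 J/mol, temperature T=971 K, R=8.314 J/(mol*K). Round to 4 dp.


tau = A * P^n * exp(Ea/(R*T))
P^n = 26^(-0.86) = 0.06069081
Ea/(R*T) = 35620/(8.314*971) = 4.412296
exp(Ea/(R*T)) = 82.458593
tau = 0.044 * 0.06069081 * 82.458593 = 0.2202 ms


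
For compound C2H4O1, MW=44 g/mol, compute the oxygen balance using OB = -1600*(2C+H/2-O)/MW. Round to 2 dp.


OB = -1600 * (2C + H/2 - O) / MW
Inner = 2*2 + 4/2 - 1 = 5.00
OB = -1600 * 5.00 / 44 = -181.82%


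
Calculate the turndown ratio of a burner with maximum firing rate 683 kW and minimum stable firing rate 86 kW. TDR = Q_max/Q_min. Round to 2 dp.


TDR = Q_max / Q_min
TDR = 683 / 86 = 7.94


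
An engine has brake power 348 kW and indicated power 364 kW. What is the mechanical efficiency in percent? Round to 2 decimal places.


eta_mech = (BP / IP) * 100
Ratio = 348 / 364 = 0.9560
eta_mech = 0.9560 * 100 = 95.60%


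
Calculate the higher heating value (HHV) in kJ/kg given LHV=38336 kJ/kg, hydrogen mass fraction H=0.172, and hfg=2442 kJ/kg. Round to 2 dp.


HHV = LHV + hfg * 9 * H
Water addition = 2442 * 9 * 0.172 = 3780.216 kJ/kg
HHV = 38336 + 3780.216 = 42116.22 kJ/kg


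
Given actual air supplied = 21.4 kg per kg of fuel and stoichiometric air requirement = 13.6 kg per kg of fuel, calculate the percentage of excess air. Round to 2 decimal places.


Excess air = actual - stoichiometric = 21.4 - 13.6 = 7.80 kg/kg fuel
Excess air % = (excess / stoich) * 100 = (7.80 / 13.6) * 100 = 57.35%


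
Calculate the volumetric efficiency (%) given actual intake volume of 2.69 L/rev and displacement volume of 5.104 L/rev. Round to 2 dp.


eta_v = (V_actual / V_disp) * 100
Ratio = 2.69 / 5.104 = 0.5270
eta_v = 0.5270 * 100 = 52.70%


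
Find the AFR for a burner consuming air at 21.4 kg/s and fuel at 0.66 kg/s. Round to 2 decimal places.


AFR = m_air / m_fuel
AFR = 21.4 / 0.66 = 32.42


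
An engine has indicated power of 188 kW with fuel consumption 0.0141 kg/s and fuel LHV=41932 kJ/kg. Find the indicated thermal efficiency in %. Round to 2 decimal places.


eta_ith = (IP / (mf * LHV)) * 100
Denominator = 0.0141 * 41932 = 591.2412 kW
eta_ith = (188 / 591.2412) * 100 = 31.80%


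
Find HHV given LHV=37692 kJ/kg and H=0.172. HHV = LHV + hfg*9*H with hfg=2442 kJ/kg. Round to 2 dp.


HHV = LHV + hfg * 9 * H
Water addition = 2442 * 9 * 0.172 = 3780.216 kJ/kg
HHV = 37692 + 3780.216 = 41472.22 kJ/kg


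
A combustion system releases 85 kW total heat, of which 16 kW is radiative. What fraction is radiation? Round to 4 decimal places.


f_rad = Q_rad / Q_total
f_rad = 16 / 85 = 0.1882


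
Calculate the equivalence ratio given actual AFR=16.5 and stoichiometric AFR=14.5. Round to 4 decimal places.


phi = AFR_stoich / AFR_actual
phi = 14.5 / 16.5 = 0.8788


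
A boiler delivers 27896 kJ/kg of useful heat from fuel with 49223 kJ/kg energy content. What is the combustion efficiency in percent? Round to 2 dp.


Efficiency = (Q_useful / Q_fuel) * 100
Efficiency = (27896 / 49223) * 100
Efficiency = 0.5667 * 100 = 56.67%


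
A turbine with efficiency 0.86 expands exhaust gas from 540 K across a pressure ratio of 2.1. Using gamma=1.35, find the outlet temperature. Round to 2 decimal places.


T_out = T_in * (1 - eta * (1 - PR^(-(gamma-1)/gamma)))
Exponent = -(1.35-1)/1.35 = -0.25925926
PR^exp = 2.1^(-0.25925926) = 0.82501466
Factor = 1 - 0.86*(1 - 0.82501466) = 0.84951261
T_out = 540 * 0.84951261 = 458.74 K


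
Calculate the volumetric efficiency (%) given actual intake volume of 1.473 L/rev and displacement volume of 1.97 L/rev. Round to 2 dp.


eta_v = (V_actual / V_disp) * 100
Ratio = 1.473 / 1.97 = 0.7477
eta_v = 0.7477 * 100 = 74.77%


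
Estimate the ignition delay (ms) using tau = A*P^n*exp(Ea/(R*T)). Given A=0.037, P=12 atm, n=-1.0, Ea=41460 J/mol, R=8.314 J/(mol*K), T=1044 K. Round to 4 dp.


tau = A * P^n * exp(Ea/(R*T))
P^n = 12^(-1.0) = 0.08333333
Ea/(R*T) = 41460/(8.314*1044) = 4.776599
exp(Ea/(R*T)) = 118.699958
tau = 0.037 * 0.08333333 * 118.699958 = 0.3660 ms


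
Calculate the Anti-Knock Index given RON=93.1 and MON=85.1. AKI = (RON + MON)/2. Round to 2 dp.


AKI = (RON + MON) / 2
AKI = (93.1 + 85.1) / 2
AKI = 178.2 / 2 = 89.10


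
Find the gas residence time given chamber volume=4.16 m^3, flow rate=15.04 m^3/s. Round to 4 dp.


tau = V / Q_flow
tau = 4.16 / 15.04 = 0.2766 s


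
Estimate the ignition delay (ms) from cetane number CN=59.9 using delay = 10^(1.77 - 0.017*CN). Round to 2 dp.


delay = 10^(1.77 - 0.017*CN)
Exponent = 1.77 - 0.017*59.9 = 0.7517
delay = 10^0.7517 = 5.65 ms


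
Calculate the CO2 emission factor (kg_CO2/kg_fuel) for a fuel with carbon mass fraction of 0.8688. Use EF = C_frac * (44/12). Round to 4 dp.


EF = C_frac * (M_CO2 / M_C)
EF = 0.8688 * (44/12)
EF = 0.8688 * 3.666667 = 3.1856 kg_CO2/kg_fuel


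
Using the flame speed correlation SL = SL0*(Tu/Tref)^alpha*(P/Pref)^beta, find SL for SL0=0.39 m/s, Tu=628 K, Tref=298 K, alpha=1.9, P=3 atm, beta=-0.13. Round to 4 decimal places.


SL = SL0 * (Tu/Tref)^alpha * (P/Pref)^beta
T ratio = 628/298 = 2.10738255
(T ratio)^alpha = 2.10738255^1.9 = 4.122042
(P/Pref)^beta = 3^(-0.13) = 0.866910
SL = 0.39 * 4.122042 * 0.866910 = 1.3936 m/s


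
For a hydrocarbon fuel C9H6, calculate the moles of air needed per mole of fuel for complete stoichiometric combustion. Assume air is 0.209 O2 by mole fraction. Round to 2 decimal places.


Balanced combustion: C9H6 + 10.5 O2 -> 9 CO2 + 3 H2O
O2 needed = C + H/4 = 9 + 6/4 = 10.50 moles
Air moles = O2 / 0.209 = 10.50 / 0.209 = 50.24 moles air


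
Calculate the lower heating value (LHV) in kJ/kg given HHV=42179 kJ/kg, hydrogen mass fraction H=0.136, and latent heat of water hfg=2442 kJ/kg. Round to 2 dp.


LHV = HHV - hfg * 9 * H
Water correction = 2442 * 9 * 0.136 = 2989.008 kJ/kg
LHV = 42179 - 2989.008 = 39189.99 kJ/kg


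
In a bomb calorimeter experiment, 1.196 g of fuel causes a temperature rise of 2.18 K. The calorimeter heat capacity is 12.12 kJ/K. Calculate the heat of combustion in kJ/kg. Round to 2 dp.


Hc = C_cal * delta_T / m_fuel
Q_released = 12.12 * 2.18 = 26.4216 kJ
m_fuel = 1.196 g = 1.196/1000 kg = 0.001196 kg
Hc = 26.4216 / 0.001196 = 22091.64 kJ/kg


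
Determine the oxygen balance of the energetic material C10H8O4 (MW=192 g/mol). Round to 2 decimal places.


OB = -1600 * (2C + H/2 - O) / MW
Inner = 2*10 + 8/2 - 4 = 20.00
OB = -1600 * 20.00 / 192 = -166.67%


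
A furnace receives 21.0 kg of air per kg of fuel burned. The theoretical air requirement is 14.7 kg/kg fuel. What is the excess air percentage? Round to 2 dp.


Excess air = actual - stoichiometric = 21.0 - 14.7 = 6.30 kg/kg fuel
Excess air % = (excess / stoich) * 100 = (6.30 / 14.7) * 100 = 42.86%


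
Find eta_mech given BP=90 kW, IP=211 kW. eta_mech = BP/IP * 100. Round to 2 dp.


eta_mech = (BP / IP) * 100
Ratio = 90 / 211 = 0.4265
eta_mech = 0.4265 * 100 = 42.65%


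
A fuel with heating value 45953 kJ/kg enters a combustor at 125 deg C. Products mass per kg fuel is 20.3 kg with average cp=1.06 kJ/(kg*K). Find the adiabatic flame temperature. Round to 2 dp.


T_ad = T_in + Hc / (m_p * cp)
Denominator = 20.3 * 1.06 = 21.5180
Temperature rise = 45953 / 21.5180 = 2135.56 K
T_ad = 125 + 2135.56 = 2260.56 deg C


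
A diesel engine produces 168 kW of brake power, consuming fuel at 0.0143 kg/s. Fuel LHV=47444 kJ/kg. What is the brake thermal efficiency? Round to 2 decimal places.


eta_BTE = (BP / (mf * LHV)) * 100
Denominator = 0.0143 * 47444 = 678.4492 kW
eta_BTE = (168 / 678.4492) * 100 = 24.76%


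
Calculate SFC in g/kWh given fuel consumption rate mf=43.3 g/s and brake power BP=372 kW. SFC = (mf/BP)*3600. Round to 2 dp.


SFC = (mf / BP) * 3600
Rate = 43.3 / 372 = 0.116398 g/(s*kW)
SFC = 0.116398 * 3600 = 419.03 g/kWh


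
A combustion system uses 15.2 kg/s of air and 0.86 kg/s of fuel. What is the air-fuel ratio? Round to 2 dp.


AFR = m_air / m_fuel
AFR = 15.2 / 0.86 = 17.67


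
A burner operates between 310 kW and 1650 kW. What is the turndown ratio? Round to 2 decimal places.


TDR = Q_max / Q_min
TDR = 1650 / 310 = 5.32


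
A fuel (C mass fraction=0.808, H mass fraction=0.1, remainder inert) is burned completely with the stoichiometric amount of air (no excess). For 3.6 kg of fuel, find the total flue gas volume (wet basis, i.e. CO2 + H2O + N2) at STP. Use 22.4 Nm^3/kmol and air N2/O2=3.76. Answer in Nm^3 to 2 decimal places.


Per kg fuel: CO2 = (C/12 kmol)*22.4 = (0.808/12)*22.4 = 1.50827 Nm^3
Per kg fuel: H2O = (H/2 kmol)*22.4 = (0.1/2)*22.4 = 1.12000 Nm^3
O2 needed per kg fuel = C/12 + H/4 = 0.808/12 + 0.1/4 = 0.09233333 kmol
Per kg fuel: N2 = O2*3.76*22.4 = 0.09233333*3.76*22.4 = 7.77668 Nm^3
Total per kg = 1.50827 + 1.12000 + 7.77668 = 10.40495 Nm^3
Total = 10.40495 * 3.6 = 37.46 Nm^3


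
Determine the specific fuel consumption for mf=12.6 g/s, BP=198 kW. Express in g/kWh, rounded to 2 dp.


SFC = (mf / BP) * 3600
Rate = 12.6 / 198 = 0.063636 g/(s*kW)
SFC = 0.063636 * 3600 = 229.09 g/kWh


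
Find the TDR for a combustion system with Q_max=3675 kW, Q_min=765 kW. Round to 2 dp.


TDR = Q_max / Q_min
TDR = 3675 / 765 = 4.80


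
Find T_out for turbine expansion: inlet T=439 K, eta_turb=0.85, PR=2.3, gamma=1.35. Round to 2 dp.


T_out = T_in * (1 - eta * (1 - PR^(-(gamma-1)/gamma)))
Exponent = -(1.35-1)/1.35 = -0.25925926
PR^exp = 2.3^(-0.25925926) = 0.80578413
Factor = 1 - 0.85*(1 - 0.80578413) = 0.83491651
T_out = 439 * 0.83491651 = 366.53 K


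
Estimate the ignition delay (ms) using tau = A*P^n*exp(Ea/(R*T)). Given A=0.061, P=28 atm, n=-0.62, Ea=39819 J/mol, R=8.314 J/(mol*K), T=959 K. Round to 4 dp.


tau = A * P^n * exp(Ea/(R*T))
P^n = 28^(-0.62) = 0.12669574
Ea/(R*T) = 39819/(8.314*959) = 4.994152
exp(Ea/(R*T)) = 147.547713
tau = 0.061 * 0.12669574 * 147.547713 = 1.1403 ms


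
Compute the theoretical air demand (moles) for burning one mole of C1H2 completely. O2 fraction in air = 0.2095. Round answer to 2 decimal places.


Balanced combustion: C1H2 + 1.5 O2 -> 1 CO2 + 1 H2O
O2 needed = C + H/4 = 1 + 2/4 = 1.50 moles
Air moles = O2 / 0.2095 = 1.50 / 0.2095 = 7.16 moles air


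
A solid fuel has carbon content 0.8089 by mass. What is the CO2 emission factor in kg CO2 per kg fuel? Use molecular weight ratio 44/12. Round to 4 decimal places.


EF = C_frac * (M_CO2 / M_C)
EF = 0.8089 * (44/12)
EF = 0.8089 * 3.666667 = 2.9660 kg_CO2/kg_fuel


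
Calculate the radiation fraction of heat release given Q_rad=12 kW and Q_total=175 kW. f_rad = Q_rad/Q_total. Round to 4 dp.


f_rad = Q_rad / Q_total
f_rad = 12 / 175 = 0.0686


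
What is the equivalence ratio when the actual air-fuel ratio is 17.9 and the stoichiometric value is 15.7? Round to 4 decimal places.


phi = AFR_stoich / AFR_actual
phi = 15.7 / 17.9 = 0.8771


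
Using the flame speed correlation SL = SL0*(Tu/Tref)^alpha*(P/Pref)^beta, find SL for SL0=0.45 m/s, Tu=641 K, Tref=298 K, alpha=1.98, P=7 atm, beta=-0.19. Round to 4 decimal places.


SL = SL0 * (Tu/Tref)^alpha * (P/Pref)^beta
T ratio = 641/298 = 2.15100671
(T ratio)^alpha = 2.15100671^1.98 = 4.556493
(P/Pref)^beta = 7^(-0.19) = 0.690926
SL = 0.45 * 4.556493 * 0.690926 = 1.4167 m/s


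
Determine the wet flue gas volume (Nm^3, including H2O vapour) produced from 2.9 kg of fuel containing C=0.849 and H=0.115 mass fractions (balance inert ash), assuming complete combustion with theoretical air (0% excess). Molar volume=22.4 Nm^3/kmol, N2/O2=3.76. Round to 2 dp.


Per kg fuel: CO2 = (C/12 kmol)*22.4 = (0.849/12)*22.4 = 1.58480 Nm^3
Per kg fuel: H2O = (H/2 kmol)*22.4 = (0.115/2)*22.4 = 1.28800 Nm^3
O2 needed per kg fuel = C/12 + H/4 = 0.849/12 + 0.115/4 = 0.09950000 kmol
Per kg fuel: N2 = O2*3.76*22.4 = 0.09950000*3.76*22.4 = 8.38029 Nm^3
Total per kg = 1.58480 + 1.28800 + 8.38029 = 11.25309 Nm^3
Total = 11.25309 * 2.9 = 32.63 Nm^3


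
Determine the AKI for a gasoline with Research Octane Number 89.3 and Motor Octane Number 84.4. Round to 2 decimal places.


AKI = (RON + MON) / 2
AKI = (89.3 + 84.4) / 2
AKI = 173.7 / 2 = 86.85


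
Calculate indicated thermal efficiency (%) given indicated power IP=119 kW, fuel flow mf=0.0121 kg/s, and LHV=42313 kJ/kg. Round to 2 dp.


eta_ith = (IP / (mf * LHV)) * 100
Denominator = 0.0121 * 42313 = 511.9873 kW
eta_ith = (119 / 511.9873) * 100 = 23.24%


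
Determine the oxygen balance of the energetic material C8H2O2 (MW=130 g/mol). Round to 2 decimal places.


OB = -1600 * (2C + H/2 - O) / MW
Inner = 2*8 + 2/2 - 2 = 15.00
OB = -1600 * 15.00 / 130 = -184.62%


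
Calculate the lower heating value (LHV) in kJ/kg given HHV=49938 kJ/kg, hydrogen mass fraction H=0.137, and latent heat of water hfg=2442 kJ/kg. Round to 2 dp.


LHV = HHV - hfg * 9 * H
Water correction = 2442 * 9 * 0.137 = 3010.986 kJ/kg
LHV = 49938 - 3010.986 = 46927.01 kJ/kg


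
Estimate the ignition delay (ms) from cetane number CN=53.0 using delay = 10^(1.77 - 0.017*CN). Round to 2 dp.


delay = 10^(1.77 - 0.017*CN)
Exponent = 1.77 - 0.017*53.0 = 0.8690
delay = 10^0.8690 = 7.40 ms


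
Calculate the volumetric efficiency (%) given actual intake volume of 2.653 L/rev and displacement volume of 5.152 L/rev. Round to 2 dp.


eta_v = (V_actual / V_disp) * 100
Ratio = 2.653 / 5.152 = 0.5149
eta_v = 0.5149 * 100 = 51.49%


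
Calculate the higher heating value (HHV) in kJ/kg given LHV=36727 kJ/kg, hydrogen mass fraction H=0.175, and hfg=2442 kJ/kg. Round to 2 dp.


HHV = LHV + hfg * 9 * H
Water addition = 2442 * 9 * 0.175 = 3846.150 kJ/kg
HHV = 36727 + 3846.150 = 40573.15 kJ/kg


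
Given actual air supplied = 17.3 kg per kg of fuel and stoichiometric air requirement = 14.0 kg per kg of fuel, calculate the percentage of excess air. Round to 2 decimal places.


Excess air = actual - stoichiometric = 17.3 - 14.0 = 3.30 kg/kg fuel
Excess air % = (excess / stoich) * 100 = (3.30 / 14.0) * 100 = 23.57%


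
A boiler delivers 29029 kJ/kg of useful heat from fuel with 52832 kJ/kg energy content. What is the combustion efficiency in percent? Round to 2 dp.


Efficiency = (Q_useful / Q_fuel) * 100
Efficiency = (29029 / 52832) * 100
Efficiency = 0.5495 * 100 = 54.95%


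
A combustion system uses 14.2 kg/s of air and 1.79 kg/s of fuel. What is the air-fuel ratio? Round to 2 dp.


AFR = m_air / m_fuel
AFR = 14.2 / 1.79 = 7.93


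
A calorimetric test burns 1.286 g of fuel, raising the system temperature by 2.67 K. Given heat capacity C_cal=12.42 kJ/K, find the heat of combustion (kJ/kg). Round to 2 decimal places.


Hc = C_cal * delta_T / m_fuel
Q_released = 12.42 * 2.67 = 33.1614 kJ
m_fuel = 1.286 g = 1.286/1000 kg = 0.001286 kg
Hc = 33.1614 / 0.001286 = 25786.47 kJ/kg


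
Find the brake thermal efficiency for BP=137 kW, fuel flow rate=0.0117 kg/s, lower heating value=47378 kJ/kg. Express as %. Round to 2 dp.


eta_BTE = (BP / (mf * LHV)) * 100
Denominator = 0.0117 * 47378 = 554.3226 kW
eta_BTE = (137 / 554.3226) * 100 = 24.71%


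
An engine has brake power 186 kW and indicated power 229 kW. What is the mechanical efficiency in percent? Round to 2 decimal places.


eta_mech = (BP / IP) * 100
Ratio = 186 / 229 = 0.8122
eta_mech = 0.8122 * 100 = 81.22%


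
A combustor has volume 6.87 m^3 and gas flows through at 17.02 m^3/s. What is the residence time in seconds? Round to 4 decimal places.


tau = V / Q_flow
tau = 6.87 / 17.02 = 0.4036 s


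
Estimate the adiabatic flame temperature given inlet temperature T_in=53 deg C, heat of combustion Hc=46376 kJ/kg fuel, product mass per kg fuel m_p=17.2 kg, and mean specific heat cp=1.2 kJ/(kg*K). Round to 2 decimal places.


T_ad = T_in + Hc / (m_p * cp)
Denominator = 17.2 * 1.2 = 20.6400
Temperature rise = 46376 / 20.6400 = 2246.90 K
T_ad = 53 + 2246.90 = 2299.90 deg C


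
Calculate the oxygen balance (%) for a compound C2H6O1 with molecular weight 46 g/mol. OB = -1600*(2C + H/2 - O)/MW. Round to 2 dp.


OB = -1600 * (2C + H/2 - O) / MW
Inner = 2*2 + 6/2 - 1 = 6.00
OB = -1600 * 6.00 / 46 = -208.70%


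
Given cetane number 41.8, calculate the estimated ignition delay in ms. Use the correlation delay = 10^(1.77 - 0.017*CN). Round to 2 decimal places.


delay = 10^(1.77 - 0.017*CN)
Exponent = 1.77 - 0.017*41.8 = 1.0594
delay = 10^1.0594 = 11.47 ms


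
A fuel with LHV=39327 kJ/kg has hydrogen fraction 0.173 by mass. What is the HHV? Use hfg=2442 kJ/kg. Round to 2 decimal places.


HHV = LHV + hfg * 9 * H
Water addition = 2442 * 9 * 0.173 = 3802.194 kJ/kg
HHV = 39327 + 3802.194 = 43129.19 kJ/kg


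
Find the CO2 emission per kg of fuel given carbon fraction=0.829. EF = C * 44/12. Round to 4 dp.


EF = C_frac * (M_CO2 / M_C)
EF = 0.829 * (44/12)
EF = 0.829 * 3.666667 = 3.0397 kg_CO2/kg_fuel


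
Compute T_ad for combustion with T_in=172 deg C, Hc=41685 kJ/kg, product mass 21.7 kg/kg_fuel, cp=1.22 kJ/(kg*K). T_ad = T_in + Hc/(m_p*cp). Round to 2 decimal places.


T_ad = T_in + Hc / (m_p * cp)
Denominator = 21.7 * 1.22 = 26.4740
Temperature rise = 41685 / 26.4740 = 1574.56 K
T_ad = 172 + 1574.56 = 1746.56 deg C


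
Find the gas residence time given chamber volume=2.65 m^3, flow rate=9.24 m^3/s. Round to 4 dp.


tau = V / Q_flow
tau = 2.65 / 9.24 = 0.2868 s


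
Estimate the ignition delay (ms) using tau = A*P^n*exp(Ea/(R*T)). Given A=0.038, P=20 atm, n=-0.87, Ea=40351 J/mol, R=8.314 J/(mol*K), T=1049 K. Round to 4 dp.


tau = A * P^n * exp(Ea/(R*T))
P^n = 20^(-0.87) = 0.07380808
Ea/(R*T) = 40351/(8.314*1049) = 4.626673
exp(Ea/(R*T)) = 102.173553
tau = 0.038 * 0.07380808 * 102.173553 = 0.2866 ms


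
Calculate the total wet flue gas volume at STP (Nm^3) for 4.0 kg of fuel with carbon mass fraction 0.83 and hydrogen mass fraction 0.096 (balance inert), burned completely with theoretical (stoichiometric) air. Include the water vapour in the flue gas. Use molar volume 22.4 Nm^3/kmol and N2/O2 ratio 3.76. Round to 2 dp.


Per kg fuel: CO2 = (C/12 kmol)*22.4 = (0.83/12)*22.4 = 1.54933 Nm^3
Per kg fuel: H2O = (H/2 kmol)*22.4 = (0.096/2)*22.4 = 1.07520 Nm^3
O2 needed per kg fuel = C/12 + H/4 = 0.83/12 + 0.096/4 = 0.09316667 kmol
Per kg fuel: N2 = O2*3.76*22.4 = 0.09316667*3.76*22.4 = 7.84687 Nm^3
Total per kg = 1.54933 + 1.07520 + 7.84687 = 10.47140 Nm^3
Total = 10.47140 * 4.0 = 41.89 Nm^3


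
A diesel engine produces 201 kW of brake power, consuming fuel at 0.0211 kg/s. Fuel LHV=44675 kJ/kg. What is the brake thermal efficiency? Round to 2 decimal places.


eta_BTE = (BP / (mf * LHV)) * 100
Denominator = 0.0211 * 44675 = 942.6425 kW
eta_BTE = (201 / 942.6425) * 100 = 21.32%


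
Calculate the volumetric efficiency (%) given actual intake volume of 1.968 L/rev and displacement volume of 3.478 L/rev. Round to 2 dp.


eta_v = (V_actual / V_disp) * 100
Ratio = 1.968 / 3.478 = 0.5658
eta_v = 0.5658 * 100 = 56.58%


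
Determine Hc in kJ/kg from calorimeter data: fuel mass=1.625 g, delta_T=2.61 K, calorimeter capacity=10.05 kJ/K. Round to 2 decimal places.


Hc = C_cal * delta_T / m_fuel
Q_released = 10.05 * 2.61 = 26.2305 kJ
m_fuel = 1.625 g = 1.625/1000 kg = 0.001625 kg
Hc = 26.2305 / 0.001625 = 16141.85 kJ/kg


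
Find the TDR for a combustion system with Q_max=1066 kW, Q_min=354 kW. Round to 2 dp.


TDR = Q_max / Q_min
TDR = 1066 / 354 = 3.01


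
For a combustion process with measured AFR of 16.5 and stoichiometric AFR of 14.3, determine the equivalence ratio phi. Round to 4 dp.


phi = AFR_stoich / AFR_actual
phi = 14.3 / 16.5 = 0.8667


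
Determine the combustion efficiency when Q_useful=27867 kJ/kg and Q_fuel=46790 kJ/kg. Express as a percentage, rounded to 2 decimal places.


Efficiency = (Q_useful / Q_fuel) * 100
Efficiency = (27867 / 46790) * 100
Efficiency = 0.5956 * 100 = 59.56%


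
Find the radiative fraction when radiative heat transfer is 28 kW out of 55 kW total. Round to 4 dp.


f_rad = Q_rad / Q_total
f_rad = 28 / 55 = 0.5091


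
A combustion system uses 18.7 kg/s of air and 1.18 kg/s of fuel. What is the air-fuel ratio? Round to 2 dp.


AFR = m_air / m_fuel
AFR = 18.7 / 1.18 = 15.85


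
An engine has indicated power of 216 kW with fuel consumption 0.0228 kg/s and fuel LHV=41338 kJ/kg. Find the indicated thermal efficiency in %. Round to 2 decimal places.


eta_ith = (IP / (mf * LHV)) * 100
Denominator = 0.0228 * 41338 = 942.5064 kW
eta_ith = (216 / 942.5064) * 100 = 22.92%


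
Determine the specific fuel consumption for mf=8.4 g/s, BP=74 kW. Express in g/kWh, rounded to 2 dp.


SFC = (mf / BP) * 3600
Rate = 8.4 / 74 = 0.113514 g/(s*kW)
SFC = 0.113514 * 3600 = 408.65 g/kWh


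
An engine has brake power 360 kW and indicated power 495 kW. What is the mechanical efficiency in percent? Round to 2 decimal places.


eta_mech = (BP / IP) * 100
Ratio = 360 / 495 = 0.7273
eta_mech = 0.7273 * 100 = 72.73%


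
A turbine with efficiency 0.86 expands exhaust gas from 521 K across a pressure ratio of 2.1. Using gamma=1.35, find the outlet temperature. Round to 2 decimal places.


T_out = T_in * (1 - eta * (1 - PR^(-(gamma-1)/gamma)))
Exponent = -(1.35-1)/1.35 = -0.25925926
PR^exp = 2.1^(-0.25925926) = 0.82501466
Factor = 1 - 0.86*(1 - 0.82501466) = 0.84951261
T_out = 521 * 0.84951261 = 442.60 K


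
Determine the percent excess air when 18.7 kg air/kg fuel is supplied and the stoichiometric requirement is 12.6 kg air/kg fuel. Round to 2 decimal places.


Excess air = actual - stoichiometric = 18.7 - 12.6 = 6.10 kg/kg fuel
Excess air % = (excess / stoich) * 100 = (6.10 / 12.6) * 100 = 48.41%


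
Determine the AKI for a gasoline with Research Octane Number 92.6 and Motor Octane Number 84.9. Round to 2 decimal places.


AKI = (RON + MON) / 2
AKI = (92.6 + 84.9) / 2
AKI = 177.5 / 2 = 88.75


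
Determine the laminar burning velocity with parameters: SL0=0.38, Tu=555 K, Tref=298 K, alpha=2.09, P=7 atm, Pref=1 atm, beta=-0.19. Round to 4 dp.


SL = SL0 * (Tu/Tref)^alpha * (P/Pref)^beta
T ratio = 555/298 = 1.86241611
(T ratio)^alpha = 1.86241611^2.09 = 3.668262
(P/Pref)^beta = 7^(-0.19) = 0.690926
SL = 0.38 * 3.668262 * 0.690926 = 0.9631 m/s


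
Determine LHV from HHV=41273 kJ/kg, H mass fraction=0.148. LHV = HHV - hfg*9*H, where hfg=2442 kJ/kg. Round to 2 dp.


LHV = HHV - hfg * 9 * H
Water correction = 2442 * 9 * 0.148 = 3252.744 kJ/kg
LHV = 41273 - 3252.744 = 38020.26 kJ/kg


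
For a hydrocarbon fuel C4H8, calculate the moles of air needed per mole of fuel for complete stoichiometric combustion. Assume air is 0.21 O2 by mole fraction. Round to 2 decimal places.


Balanced combustion: C4H8 + 6 O2 -> 4 CO2 + 4 H2O
O2 needed = C + H/4 = 4 + 8/4 = 6.00 moles
Air moles = O2 / 0.21 = 6.00 / 0.21 = 28.57 moles air


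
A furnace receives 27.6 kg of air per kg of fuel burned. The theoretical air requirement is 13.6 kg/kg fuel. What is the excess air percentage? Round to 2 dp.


Excess air = actual - stoichiometric = 27.6 - 13.6 = 14.00 kg/kg fuel
Excess air % = (excess / stoich) * 100 = (14.00 / 13.6) * 100 = 102.94%


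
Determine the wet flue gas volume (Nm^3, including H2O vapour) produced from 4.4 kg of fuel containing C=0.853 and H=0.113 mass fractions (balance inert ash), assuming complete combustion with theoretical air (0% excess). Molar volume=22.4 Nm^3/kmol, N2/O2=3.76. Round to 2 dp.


Per kg fuel: CO2 = (C/12 kmol)*22.4 = (0.853/12)*22.4 = 1.59227 Nm^3
Per kg fuel: H2O = (H/2 kmol)*22.4 = (0.113/2)*22.4 = 1.26560 Nm^3
O2 needed per kg fuel = C/12 + H/4 = 0.853/12 + 0.113/4 = 0.09933333 kmol
Per kg fuel: N2 = O2*3.76*22.4 = 0.09933333*3.76*22.4 = 8.36625 Nm^3
Total per kg = 1.59227 + 1.26560 + 8.36625 = 11.22412 Nm^3
Total = 11.22412 * 4.4 = 49.39 Nm^3


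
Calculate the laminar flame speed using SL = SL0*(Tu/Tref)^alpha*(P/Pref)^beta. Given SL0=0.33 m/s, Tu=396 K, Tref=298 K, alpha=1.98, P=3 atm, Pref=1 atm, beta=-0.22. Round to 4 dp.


SL = SL0 * (Tu/Tref)^alpha * (P/Pref)^beta
T ratio = 396/298 = 1.32885906
(T ratio)^alpha = 1.32885906^1.98 = 1.755853
(P/Pref)^beta = 3^(-0.22) = 0.785296
SL = 0.33 * 1.755853 * 0.785296 = 0.4550 m/s


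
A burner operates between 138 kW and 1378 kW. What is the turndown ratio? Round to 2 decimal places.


TDR = Q_max / Q_min
TDR = 1378 / 138 = 9.99


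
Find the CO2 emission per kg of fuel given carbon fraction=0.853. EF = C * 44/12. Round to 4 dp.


EF = C_frac * (M_CO2 / M_C)
EF = 0.853 * (44/12)
EF = 0.853 * 3.666667 = 3.1277 kg_CO2/kg_fuel


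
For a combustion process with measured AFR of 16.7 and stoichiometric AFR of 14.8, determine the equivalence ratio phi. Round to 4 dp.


phi = AFR_stoich / AFR_actual
phi = 14.8 / 16.7 = 0.8862


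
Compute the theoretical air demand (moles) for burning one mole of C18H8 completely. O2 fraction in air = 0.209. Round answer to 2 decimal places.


Balanced combustion: C18H8 + 20 O2 -> 18 CO2 + 4 H2O
O2 needed = C + H/4 = 18 + 8/4 = 20.00 moles
Air moles = O2 / 0.209 = 20.00 / 0.209 = 95.69 moles air


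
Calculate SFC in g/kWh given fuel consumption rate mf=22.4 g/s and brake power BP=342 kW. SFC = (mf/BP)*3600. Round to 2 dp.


SFC = (mf / BP) * 3600
Rate = 22.4 / 342 = 0.065497 g/(s*kW)
SFC = 0.065497 * 3600 = 235.79 g/kWh


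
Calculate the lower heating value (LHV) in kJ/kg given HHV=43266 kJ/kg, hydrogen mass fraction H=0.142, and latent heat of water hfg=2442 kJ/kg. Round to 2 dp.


LHV = HHV - hfg * 9 * H
Water correction = 2442 * 9 * 0.142 = 3120.876 kJ/kg
LHV = 43266 - 3120.876 = 40145.12 kJ/kg


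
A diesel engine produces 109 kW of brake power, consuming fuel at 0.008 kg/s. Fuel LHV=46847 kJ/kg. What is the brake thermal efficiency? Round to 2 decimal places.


eta_BTE = (BP / (mf * LHV)) * 100
Denominator = 0.008 * 46847 = 374.7760 kW
eta_BTE = (109 / 374.7760) * 100 = 29.08%


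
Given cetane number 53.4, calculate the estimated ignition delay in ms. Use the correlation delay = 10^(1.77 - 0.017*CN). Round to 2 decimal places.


delay = 10^(1.77 - 0.017*CN)
Exponent = 1.77 - 0.017*53.4 = 0.8622
delay = 10^0.8622 = 7.28 ms


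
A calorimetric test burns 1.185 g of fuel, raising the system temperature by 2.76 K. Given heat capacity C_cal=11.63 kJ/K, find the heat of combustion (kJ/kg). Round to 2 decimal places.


Hc = C_cal * delta_T / m_fuel
Q_released = 11.63 * 2.76 = 32.0988 kJ
m_fuel = 1.185 g = 1.185/1000 kg = 0.001185 kg
Hc = 32.0988 / 0.001185 = 27087.59 kJ/kg


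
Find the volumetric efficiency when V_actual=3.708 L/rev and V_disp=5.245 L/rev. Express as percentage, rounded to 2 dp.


eta_v = (V_actual / V_disp) * 100
Ratio = 3.708 / 5.245 = 0.7070
eta_v = 0.7070 * 100 = 70.70%


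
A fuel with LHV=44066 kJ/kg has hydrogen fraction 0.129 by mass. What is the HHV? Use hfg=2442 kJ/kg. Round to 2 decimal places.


HHV = LHV + hfg * 9 * H
Water addition = 2442 * 9 * 0.129 = 2835.162 kJ/kg
HHV = 44066 + 2835.162 = 46901.16 kJ/kg


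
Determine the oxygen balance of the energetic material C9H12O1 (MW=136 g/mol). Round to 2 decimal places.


OB = -1600 * (2C + H/2 - O) / MW
Inner = 2*9 + 12/2 - 1 = 23.00
OB = -1600 * 23.00 / 136 = -270.59%


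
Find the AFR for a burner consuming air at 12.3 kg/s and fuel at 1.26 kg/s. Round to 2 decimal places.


AFR = m_air / m_fuel
AFR = 12.3 / 1.26 = 9.76


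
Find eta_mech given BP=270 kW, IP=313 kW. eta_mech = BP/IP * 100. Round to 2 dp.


eta_mech = (BP / IP) * 100
Ratio = 270 / 313 = 0.8626
eta_mech = 0.8626 * 100 = 86.26%


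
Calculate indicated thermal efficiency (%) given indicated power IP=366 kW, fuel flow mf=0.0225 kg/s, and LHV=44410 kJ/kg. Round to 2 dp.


eta_ith = (IP / (mf * LHV)) * 100
Denominator = 0.0225 * 44410 = 999.2250 kW
eta_ith = (366 / 999.2250) * 100 = 36.63%


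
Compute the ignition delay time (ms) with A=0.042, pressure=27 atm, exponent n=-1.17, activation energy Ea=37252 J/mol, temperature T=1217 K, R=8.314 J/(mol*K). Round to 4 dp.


tau = A * P^n * exp(Ea/(R*T))
P^n = 27^(-1.17) = 0.02114971
Ea/(R*T) = 37252/(8.314*1217) = 3.681705
exp(Ea/(R*T)) = 39.714052
tau = 0.042 * 0.02114971 * 39.714052 = 0.0353 ms


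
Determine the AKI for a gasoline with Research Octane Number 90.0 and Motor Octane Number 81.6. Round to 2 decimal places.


AKI = (RON + MON) / 2
AKI = (90.0 + 81.6) / 2
AKI = 171.6 / 2 = 85.80


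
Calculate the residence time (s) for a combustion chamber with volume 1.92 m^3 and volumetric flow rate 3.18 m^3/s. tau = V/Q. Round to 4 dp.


tau = V / Q_flow
tau = 1.92 / 3.18 = 0.6038 s


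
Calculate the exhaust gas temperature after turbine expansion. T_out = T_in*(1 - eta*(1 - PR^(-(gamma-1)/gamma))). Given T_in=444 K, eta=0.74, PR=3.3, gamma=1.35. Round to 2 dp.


T_out = T_in * (1 - eta * (1 - PR^(-(gamma-1)/gamma)))
Exponent = -(1.35-1)/1.35 = -0.25925926
PR^exp = 3.3^(-0.25925926) = 0.73378775
Factor = 1 - 0.74*(1 - 0.73378775) = 0.80300294
T_out = 444 * 0.80300294 = 356.53 K


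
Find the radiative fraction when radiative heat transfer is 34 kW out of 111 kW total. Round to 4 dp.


f_rad = Q_rad / Q_total
f_rad = 34 / 111 = 0.3063


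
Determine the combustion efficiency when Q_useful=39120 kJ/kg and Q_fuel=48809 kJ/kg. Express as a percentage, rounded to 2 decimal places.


Efficiency = (Q_useful / Q_fuel) * 100
Efficiency = (39120 / 48809) * 100
Efficiency = 0.8015 * 100 = 80.15%


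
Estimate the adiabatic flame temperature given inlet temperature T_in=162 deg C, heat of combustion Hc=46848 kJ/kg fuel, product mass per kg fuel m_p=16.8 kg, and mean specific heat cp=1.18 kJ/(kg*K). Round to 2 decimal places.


T_ad = T_in + Hc / (m_p * cp)
Denominator = 16.8 * 1.18 = 19.8240
Temperature rise = 46848 / 19.8240 = 2363.20 K
T_ad = 162 + 2363.20 = 2525.20 deg C


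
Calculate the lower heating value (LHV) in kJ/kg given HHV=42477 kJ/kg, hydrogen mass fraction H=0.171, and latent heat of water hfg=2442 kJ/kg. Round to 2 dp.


LHV = HHV - hfg * 9 * H
Water correction = 2442 * 9 * 0.171 = 3758.238 kJ/kg
LHV = 42477 - 3758.238 = 38718.76 kJ/kg


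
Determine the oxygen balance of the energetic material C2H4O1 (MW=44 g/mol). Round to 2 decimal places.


OB = -1600 * (2C + H/2 - O) / MW
Inner = 2*2 + 4/2 - 1 = 5.00
OB = -1600 * 5.00 / 44 = -181.82%


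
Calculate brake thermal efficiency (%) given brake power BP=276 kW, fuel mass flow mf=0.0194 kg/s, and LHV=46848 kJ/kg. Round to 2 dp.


eta_BTE = (BP / (mf * LHV)) * 100
Denominator = 0.0194 * 46848 = 908.8512 kW
eta_BTE = (276 / 908.8512) * 100 = 30.37%


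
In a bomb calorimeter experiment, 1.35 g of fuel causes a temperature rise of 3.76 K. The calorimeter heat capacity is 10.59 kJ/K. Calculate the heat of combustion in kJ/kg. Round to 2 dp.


Hc = C_cal * delta_T / m_fuel
Q_released = 10.59 * 3.76 = 39.8184 kJ
m_fuel = 1.35 g = 1.35/1000 kg = 0.001350 kg
Hc = 39.8184 / 0.001350 = 29495.11 kJ/kg


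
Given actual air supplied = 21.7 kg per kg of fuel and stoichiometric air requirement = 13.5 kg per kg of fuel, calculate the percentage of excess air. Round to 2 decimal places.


Excess air = actual - stoichiometric = 21.7 - 13.5 = 8.20 kg/kg fuel
Excess air % = (excess / stoich) * 100 = (8.20 / 13.5) * 100 = 60.74%


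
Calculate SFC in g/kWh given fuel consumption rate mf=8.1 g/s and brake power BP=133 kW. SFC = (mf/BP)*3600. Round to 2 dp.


SFC = (mf / BP) * 3600
Rate = 8.1 / 133 = 0.060902 g/(s*kW)
SFC = 0.060902 * 3600 = 219.25 g/kWh


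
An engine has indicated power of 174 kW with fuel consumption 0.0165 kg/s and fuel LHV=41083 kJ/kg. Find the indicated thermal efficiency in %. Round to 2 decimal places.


eta_ith = (IP / (mf * LHV)) * 100
Denominator = 0.0165 * 41083 = 677.8695 kW
eta_ith = (174 / 677.8695) * 100 = 25.67%


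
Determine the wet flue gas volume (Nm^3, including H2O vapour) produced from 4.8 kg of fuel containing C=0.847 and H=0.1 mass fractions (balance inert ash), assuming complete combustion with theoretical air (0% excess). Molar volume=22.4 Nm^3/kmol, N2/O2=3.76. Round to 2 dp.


Per kg fuel: CO2 = (C/12 kmol)*22.4 = (0.847/12)*22.4 = 1.58107 Nm^3
Per kg fuel: H2O = (H/2 kmol)*22.4 = (0.1/2)*22.4 = 1.12000 Nm^3
O2 needed per kg fuel = C/12 + H/4 = 0.847/12 + 0.1/4 = 0.09558333 kmol
Per kg fuel: N2 = O2*3.76*22.4 = 0.09558333*3.76*22.4 = 8.05041 Nm^3
Total per kg = 1.58107 + 1.12000 + 8.05041 = 10.75148 Nm^3
Total = 10.75148 * 4.8 = 51.61 Nm^3


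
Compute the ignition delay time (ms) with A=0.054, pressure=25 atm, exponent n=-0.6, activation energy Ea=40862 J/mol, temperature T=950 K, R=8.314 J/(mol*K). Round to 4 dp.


tau = A * P^n * exp(Ea/(R*T))
P^n = 25^(-0.6) = 0.14495593
Ea/(R*T) = 40862/(8.314*950) = 5.173518
exp(Ea/(R*T)) = 176.534858
tau = 0.054 * 0.14495593 * 176.534858 = 1.3818 ms


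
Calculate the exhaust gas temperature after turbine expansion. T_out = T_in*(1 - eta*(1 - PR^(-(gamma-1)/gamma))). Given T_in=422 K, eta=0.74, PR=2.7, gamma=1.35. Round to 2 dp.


T_out = T_in * (1 - eta * (1 - PR^(-(gamma-1)/gamma)))
Exponent = -(1.35-1)/1.35 = -0.25925926
PR^exp = 2.7^(-0.25925926) = 0.77297411
Factor = 1 - 0.74*(1 - 0.77297411) = 0.83200084
T_out = 422 * 0.83200084 = 351.10 K


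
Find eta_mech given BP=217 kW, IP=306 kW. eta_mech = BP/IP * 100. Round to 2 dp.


eta_mech = (BP / IP) * 100
Ratio = 217 / 306 = 0.7092
eta_mech = 0.7092 * 100 = 70.92%


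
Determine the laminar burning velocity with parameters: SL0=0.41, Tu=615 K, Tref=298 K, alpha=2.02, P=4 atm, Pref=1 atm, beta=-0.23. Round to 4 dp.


SL = SL0 * (Tu/Tref)^alpha * (P/Pref)^beta
T ratio = 615/298 = 2.06375839
(T ratio)^alpha = 2.06375839^2.02 = 4.321265
(P/Pref)^beta = 4^(-0.23) = 0.726986
SL = 0.41 * 4.321265 * 0.726986 = 1.2880 m/s


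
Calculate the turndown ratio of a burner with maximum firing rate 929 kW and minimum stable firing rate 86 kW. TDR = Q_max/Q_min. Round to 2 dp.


TDR = Q_max / Q_min
TDR = 929 / 86 = 10.80


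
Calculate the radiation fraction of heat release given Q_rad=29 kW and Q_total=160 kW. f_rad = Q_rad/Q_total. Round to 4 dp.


f_rad = Q_rad / Q_total
f_rad = 29 / 160 = 0.1813


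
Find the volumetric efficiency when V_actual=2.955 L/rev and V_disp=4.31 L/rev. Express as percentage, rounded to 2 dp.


eta_v = (V_actual / V_disp) * 100
Ratio = 2.955 / 4.31 = 0.6856
eta_v = 0.6856 * 100 = 68.56%


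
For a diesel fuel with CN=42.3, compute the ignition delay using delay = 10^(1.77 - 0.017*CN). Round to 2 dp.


delay = 10^(1.77 - 0.017*CN)
Exponent = 1.77 - 0.017*42.3 = 1.0509
delay = 10^1.0509 = 11.24 ms


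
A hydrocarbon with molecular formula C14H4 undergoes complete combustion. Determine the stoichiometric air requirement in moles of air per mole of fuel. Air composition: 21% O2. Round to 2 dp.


Balanced combustion: C14H4 + 15 O2 -> 14 CO2 + 2 H2O
O2 needed = C + H/4 = 14 + 4/4 = 15.00 moles
Air moles = O2 / 0.21 = 15.00 / 0.21 = 71.43 moles air
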